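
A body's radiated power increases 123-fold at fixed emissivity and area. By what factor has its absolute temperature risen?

factor ≈ 3.33

P ∝ T⁴ ⇒ T ∝ P^(1/4), so T scales by (123)^(1/4) = 3.33.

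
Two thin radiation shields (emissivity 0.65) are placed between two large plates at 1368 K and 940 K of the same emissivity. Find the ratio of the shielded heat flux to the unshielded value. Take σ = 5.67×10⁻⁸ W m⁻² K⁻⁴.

With N identical shields there are N+1 = 3 gaps in series, each with the same radiative resistance, so the flux falls to 1/(N+1) of its unshielded value.

ratio ≈ 0.333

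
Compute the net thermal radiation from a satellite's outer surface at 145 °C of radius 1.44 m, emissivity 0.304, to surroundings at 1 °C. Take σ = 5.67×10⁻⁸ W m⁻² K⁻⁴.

Q ≈ 11200 W

A = 4πr² = 4π × (1.44)² = 26.1 m².
Convert: 145 °C = 418 K; 1 °C = 274 K.
Q = εσA(T⁴ − T_s⁴). T⁴ − T_s⁴ = (418)⁴ − (274)⁴ = 3.05×10^10 − 5.64×10^9 = 2.49×10^10 K⁴.
Q = 0.304 × 5.67×10⁻⁸ × 26.1 × 2.49×10^10 = 11200 W.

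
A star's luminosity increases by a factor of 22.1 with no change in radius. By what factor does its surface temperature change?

factor ≈ 2.17

P ∝ T⁴ ⇒ T ∝ P^(1/4), so T scales by (22.1)^(1/4) = 2.17.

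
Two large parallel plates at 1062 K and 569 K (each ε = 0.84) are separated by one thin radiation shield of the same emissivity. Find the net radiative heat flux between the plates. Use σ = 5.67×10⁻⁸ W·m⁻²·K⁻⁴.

Each of the 2 gaps contributes resistance (2/ε − 1) = 2/0.84 − 1 = 1.381; total = 2.762.
q = σ(T₁⁴ − T₂⁴) / 2.762 = 5.67×10⁻⁸ × 1.17×10^12 / 2.762 = 24000 W/m².

q ≈ 24000 W/m²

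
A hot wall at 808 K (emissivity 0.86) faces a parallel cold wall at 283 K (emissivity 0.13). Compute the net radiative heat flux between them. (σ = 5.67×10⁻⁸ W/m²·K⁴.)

For two large parallel gray plates, q = σ(T₁⁴ − T₂⁴) / (1/ε₁ + 1/ε₂ − 1).
1/ε₁ + 1/ε₂ − 1 = 1/0.86 + 1/0.13 − 1 = 7.855.
T₁⁴ − T₂⁴ = 4.26×10^11 − 6.41×10^9 = 4.20×10^11 K⁴.
q = 5.67×10⁻⁸ × 4.20×10^11 / 7.855 = 3030 W/m².

q ≈ 3030 W/m²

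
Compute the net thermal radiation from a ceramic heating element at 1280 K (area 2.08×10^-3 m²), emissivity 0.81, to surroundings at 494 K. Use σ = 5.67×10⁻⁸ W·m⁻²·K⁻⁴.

Q = εσA(T⁴ − T_s⁴). T⁴ − T_s⁴ = (1280)⁴ − (494)⁴ = 2.68×10^12 − 5.96×10^10 = 2.62×10^12 K⁴.
Q = 0.81 × 5.67×10⁻⁸ × 2.08×10^-3 × 2.62×10^12 = 251 W.

Q ≈ 251 W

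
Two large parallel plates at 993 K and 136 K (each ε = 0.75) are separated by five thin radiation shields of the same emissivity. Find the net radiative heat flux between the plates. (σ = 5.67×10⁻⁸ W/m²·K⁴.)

Each of the 6 gaps contributes resistance (2/ε − 1) = 2/0.75 − 1 = 1.667; total = 10.00.
q = σ(T₁⁴ − T₂⁴) / 10.00 = 5.67×10⁻⁸ × 9.72×10^11 / 10.00 = 5510 W/m².

q ≈ 5510 W/m²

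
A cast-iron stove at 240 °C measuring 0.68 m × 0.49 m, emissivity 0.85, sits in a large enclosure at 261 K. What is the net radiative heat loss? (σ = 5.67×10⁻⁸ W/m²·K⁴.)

A = 0.68 × 0.49 = 0.333 m².
Convert: 240 °C = 513 K.
Q = εσA(T⁴ − T_s⁴). T⁴ − T_s⁴ = (513)⁴ − (261)⁴ = 6.93×10^10 − 4.64×10^9 = 6.46×10^10 K⁴.
Q = 0.85 × 5.67×10⁻⁸ × 0.333 × 6.46×10^10 = 1040 W.

Q ≈ 1040 W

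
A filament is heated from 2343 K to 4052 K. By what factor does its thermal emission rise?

ratio ≈ 8.95

P ∝ T⁴, so the ratio is (4052/2343)⁴ = (1.729)⁴ = 8.95.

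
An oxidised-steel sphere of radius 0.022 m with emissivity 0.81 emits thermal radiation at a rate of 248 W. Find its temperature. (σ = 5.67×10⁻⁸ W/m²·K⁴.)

A = 4πr² = 4π × (0.022)² = 6.08×10^-3 m².
From P = εσAT⁴, T = (P / εσA)^(1/4) = (248 / (0.81 × 5.67×10⁻⁸ × 6.08×10^-3))^(1/4).
T = (8.88×10^11)^(1/4) = 971 K.

T ≈ 971 K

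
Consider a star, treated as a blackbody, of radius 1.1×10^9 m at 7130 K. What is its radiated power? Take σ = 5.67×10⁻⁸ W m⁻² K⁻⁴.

P ≈ 2.23×10^27 W

A = 4πr² = 4π × (1.1×10^9)² = 1.52×10^19 m².
P = σAT⁴ = 5.67×10⁻⁸ × 1.52×10^19 × (7130)⁴ = 5.67×10⁻⁸ × 1.52×10^19 × 2.58×10^15.
P = 2.23×10^27 W.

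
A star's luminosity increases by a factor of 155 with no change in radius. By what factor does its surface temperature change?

P ∝ T⁴ ⇒ T ∝ P^(1/4), so T scales by (155)^(1/4) = 3.53.

factor ≈ 3.53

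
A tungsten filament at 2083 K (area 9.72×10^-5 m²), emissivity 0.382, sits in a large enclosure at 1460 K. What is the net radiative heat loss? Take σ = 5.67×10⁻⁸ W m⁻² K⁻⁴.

Q = εσA(T⁴ − T_s⁴). T⁴ − T_s⁴ = (2083)⁴ − (1460)⁴ = 1.88×10^13 − 4.54×10^12 = 1.43×10^13 K⁴.
Q = 0.382 × 5.67×10⁻⁸ × 9.72×10^-5 × 1.43×10^13 = 30.1 W.

Q ≈ 30.1 W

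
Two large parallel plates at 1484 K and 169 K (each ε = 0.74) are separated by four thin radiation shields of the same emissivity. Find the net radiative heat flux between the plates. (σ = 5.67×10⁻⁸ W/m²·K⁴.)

Each of the 5 gaps contributes resistance (2/ε − 1) = 2/0.74 − 1 = 1.703; total = 8.514.
q = σ(T₁⁴ − T₂⁴) / 8.514 = 5.67×10⁻⁸ × 4.85×10^12 / 8.514 = 32300 W/m².

q ≈ 32300 W/m²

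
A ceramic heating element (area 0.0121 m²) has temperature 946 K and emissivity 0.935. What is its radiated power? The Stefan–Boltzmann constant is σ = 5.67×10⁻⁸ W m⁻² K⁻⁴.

Stefan–Boltzmann: P = εσAT⁴ = 0.935 × 5.67×10⁻⁸ × 0.0121 × (946)⁴ = 0.935 × 5.67×10⁻⁸ × 0.0121 × 8.01×10^11.
P = 514 W.

P ≈ 514 W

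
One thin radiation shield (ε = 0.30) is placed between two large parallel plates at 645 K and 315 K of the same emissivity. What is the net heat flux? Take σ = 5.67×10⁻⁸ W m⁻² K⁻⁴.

Each of the 2 gaps contributes resistance (2/ε − 1) = 2/0.30 − 1 = 5.667; total = 11.33.
q = σ(T₁⁴ − T₂⁴) / 11.33 = 5.67×10⁻⁸ × 1.63×10^11 / 11.33 = 817 W/m².

q ≈ 817 W/m²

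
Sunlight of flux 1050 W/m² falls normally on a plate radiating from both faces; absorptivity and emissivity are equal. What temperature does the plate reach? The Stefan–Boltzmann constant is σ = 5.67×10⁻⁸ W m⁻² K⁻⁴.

T ≈ 310 K

Absorbed flux αS = emitted flux 2εσT⁴ per unit area; with α = ε this gives T = (S/2σ)^(1/4).
T = (1050 / (2 × 5.67×10⁻⁸))^(1/4) = (9.26×10^9)^(1/4).
T = 310 K.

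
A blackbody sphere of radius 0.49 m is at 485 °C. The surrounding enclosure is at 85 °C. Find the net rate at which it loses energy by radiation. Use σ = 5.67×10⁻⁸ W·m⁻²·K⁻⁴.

Q ≈ 53700 W

A = 4πr² = 4π × (0.49)² = 3.02 m².
Convert: 485 °C = 758 K; 85 °C = 358 K.
Q = σA(T⁴ − T_s⁴). T⁴ − T_s⁴ = (758)⁴ − (358)⁴ = 3.30×10^11 − 1.64×10^10 = 3.14×10^11 K⁴.
Q = 5.67×10⁻⁸ × 3.02 × 3.14×10^11 = 53700 W.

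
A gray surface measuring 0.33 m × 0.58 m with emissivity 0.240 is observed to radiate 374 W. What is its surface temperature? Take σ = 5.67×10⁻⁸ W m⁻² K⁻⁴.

T ≈ 616 K

A = 0.33 × 0.58 = 0.191 m².
From P = εσAT⁴, T = (P / εσA)^(1/4) = (374 / (0.240 × 5.67×10⁻⁸ × 0.191))^(1/4).
T = (1.44×10^11)^(1/4) = 616 K.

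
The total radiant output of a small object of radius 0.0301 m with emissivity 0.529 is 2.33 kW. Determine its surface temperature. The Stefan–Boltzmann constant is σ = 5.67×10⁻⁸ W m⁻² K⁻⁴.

T ≈ 1620 K

A = 4πr² = 4π × (0.0301)² = 0.0114 m².
From P = εσAT⁴, T = (P / εσA)^(1/4) = (2330 / (0.529 × 5.67×10⁻⁸ × 0.0114))^(1/4).
T = (6.82×10^12)^(1/4) = 1620 K.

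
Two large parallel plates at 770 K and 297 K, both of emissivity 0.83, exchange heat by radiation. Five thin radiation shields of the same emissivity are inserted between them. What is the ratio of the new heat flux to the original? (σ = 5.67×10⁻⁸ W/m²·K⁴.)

ratio ≈ 0.167

With N identical shields there are N+1 = 6 gaps in series, each with the same radiative resistance, so the flux falls to 1/(N+1) of its unshielded value.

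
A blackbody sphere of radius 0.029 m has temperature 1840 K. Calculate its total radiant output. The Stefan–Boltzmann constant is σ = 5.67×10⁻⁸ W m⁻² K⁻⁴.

A = 4πr² = 4π × (0.029)² = 0.0106 m².
P = σAT⁴ = 5.67×10⁻⁸ × 0.0106 × (1840)⁴ = 5.67×10⁻⁸ × 0.0106 × 1.15×10^13.
P = 6870 W.

P ≈ 6870 W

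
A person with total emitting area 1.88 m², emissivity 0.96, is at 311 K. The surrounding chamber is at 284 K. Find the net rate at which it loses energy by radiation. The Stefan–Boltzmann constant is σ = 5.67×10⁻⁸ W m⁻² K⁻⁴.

Q = εσA(T⁴ − T_s⁴). T⁴ − T_s⁴ = (311)⁴ − (284)⁴ = 9.35×10^9 − 6.51×10^9 = 2.85×10^9 K⁴.
Q = 0.96 × 5.67×10⁻⁸ × 1.88 × 2.85×10^9 = 292 W.

Q ≈ 292 W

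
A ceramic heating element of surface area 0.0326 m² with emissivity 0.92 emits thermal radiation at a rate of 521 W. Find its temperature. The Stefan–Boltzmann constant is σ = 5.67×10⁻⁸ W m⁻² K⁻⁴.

T ≈ 744 K

From P = εσAT⁴, T = (P / εσA)^(1/4) = (521 / (0.92 × 5.67×10⁻⁸ × 0.0326))^(1/4).
T = (3.06×10^11)^(1/4) = 744 K.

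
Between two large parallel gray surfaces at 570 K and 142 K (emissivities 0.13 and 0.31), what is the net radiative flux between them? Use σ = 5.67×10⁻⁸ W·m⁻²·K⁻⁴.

q ≈ 601 W/m²

For two large parallel gray plates, q = σ(T₁⁴ − T₂⁴) / (1/ε₁ + 1/ε₂ − 1).
1/ε₁ + 1/ε₂ − 1 = 1/0.13 + 1/0.31 − 1 = 9.918.
T₁⁴ − T₂⁴ = 1.06×10^11 − 4.07×10^8 = 1.05×10^11 K⁴.
q = 5.67×10⁻⁸ × 1.05×10^11 / 9.918 = 601 W/m².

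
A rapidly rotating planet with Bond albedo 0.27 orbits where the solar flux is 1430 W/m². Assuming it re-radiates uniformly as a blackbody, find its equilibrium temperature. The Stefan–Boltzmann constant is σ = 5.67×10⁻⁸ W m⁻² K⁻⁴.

T ≈ 260 K

Power absorbed = (1−a)S·πR²; power emitted = 4πR²σT⁴. Equating and cancelling πR²:
T = ((1−a)S / 4σ)^(1/4) = (1040 / (4 × 5.67×10⁻⁸))^(1/4) = (4.60×10^9)^(1/4).
T = 260 K.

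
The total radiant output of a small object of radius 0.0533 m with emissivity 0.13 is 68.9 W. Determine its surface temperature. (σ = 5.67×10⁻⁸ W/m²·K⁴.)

A = 4πr² = 4π × (0.0533)² = 0.0357 m².
From P = εσAT⁴, T = (P / εσA)^(1/4) = (68.9 / (0.13 × 5.67×10⁻⁸ × 0.0357))^(1/4).
T = (2.62×10^11)^(1/4) = 715 K.

T ≈ 715 K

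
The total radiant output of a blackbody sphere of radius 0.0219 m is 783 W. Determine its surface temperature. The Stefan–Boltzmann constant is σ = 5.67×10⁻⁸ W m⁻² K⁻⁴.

A = 4πr² = 4π × (0.0219)² = 6.03×10^-3 m².
From P = σAT⁴, T = (P / σA)^(1/4) = (783 / (5.67×10⁻⁸ × 6.03×10^-3))^(1/4).
T = (2.29×10^12)^(1/4) = 1230 K.

T ≈ 1230 K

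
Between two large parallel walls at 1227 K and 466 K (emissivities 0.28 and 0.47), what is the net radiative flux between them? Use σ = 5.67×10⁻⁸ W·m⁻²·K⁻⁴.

For two large parallel gray plates, q = σ(T₁⁴ − T₂⁴) / (1/ε₁ + 1/ε₂ − 1).
1/ε₁ + 1/ε₂ − 1 = 1/0.28 + 1/0.47 − 1 = 4.699.
T₁⁴ − T₂⁴ = 2.27×10^12 − 4.72×10^10 = 2.22×10^12 K⁴.
q = 5.67×10⁻⁸ × 2.22×10^12 / 4.699 = 26800 W/m².

q ≈ 26800 W/m²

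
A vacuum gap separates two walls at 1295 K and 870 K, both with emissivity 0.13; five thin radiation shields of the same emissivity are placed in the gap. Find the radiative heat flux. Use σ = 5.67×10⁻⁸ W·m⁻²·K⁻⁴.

Each of the 6 gaps contributes resistance (2/ε − 1) = 2/0.13 − 1 = 14.38; total = 86.31.
q = σ(T₁⁴ − T₂⁴) / 86.31 = 5.67×10⁻⁸ × 2.24×10^12 / 86.31 = 1470 W/m².

q ≈ 1470 W/m²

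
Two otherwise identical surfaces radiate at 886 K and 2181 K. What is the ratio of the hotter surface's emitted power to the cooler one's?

P ∝ T⁴, so the ratio is (2181/886)⁴ = (2.462)⁴ = 36.7.

ratio ≈ 36.7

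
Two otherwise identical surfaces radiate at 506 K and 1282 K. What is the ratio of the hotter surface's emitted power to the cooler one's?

ratio ≈ 41.2

P ∝ T⁴, so the ratio is (1282/506)⁴ = (2.534)⁴ = 41.2.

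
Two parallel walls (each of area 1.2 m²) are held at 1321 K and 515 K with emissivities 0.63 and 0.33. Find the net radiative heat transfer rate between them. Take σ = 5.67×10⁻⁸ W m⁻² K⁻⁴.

Q ≈ 56000 W

For two large parallel gray plates, q = σ(T₁⁴ − T₂⁴) / (1/ε₁ + 1/ε₂ − 1).
1/ε₁ + 1/ε₂ − 1 = 1/0.63 + 1/0.33 − 1 = 3.618.
T₁⁴ − T₂⁴ = 3.05×10^12 − 7.03×10^10 = 2.97×10^12 K⁴.
q = 5.67×10⁻⁸ × 2.97×10^12 / 3.618 = 46600 W/m².
Q = q·A = 46600 × 1.2 = 56000 W.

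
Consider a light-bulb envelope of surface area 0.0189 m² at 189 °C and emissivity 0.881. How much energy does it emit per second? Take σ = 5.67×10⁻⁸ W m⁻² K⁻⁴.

189 °C = 462 K.
Stefan–Boltzmann: P = εσAT⁴ = 0.881 × 5.67×10⁻⁸ × 0.0189 × (462)⁴ = 0.881 × 5.67×10⁻⁸ × 0.0189 × 4.56×10^10.
P = 43.0 W.

P ≈ 43.0 W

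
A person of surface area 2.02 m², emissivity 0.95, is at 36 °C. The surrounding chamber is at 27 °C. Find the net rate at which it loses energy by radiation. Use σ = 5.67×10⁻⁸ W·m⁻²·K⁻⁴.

Q ≈ 111 W

Convert: 36 °C = 309 K; 27 °C = 300 K.
Q = εσA(T⁴ − T_s⁴). T⁴ − T_s⁴ = (309)⁴ − (300)⁴ = 9.12×10^9 − 8.10×10^9 = 1.02×10^9 K⁴.
Q = 0.95 × 5.67×10⁻⁸ × 2.02 × 1.02×10^9 = 111 W.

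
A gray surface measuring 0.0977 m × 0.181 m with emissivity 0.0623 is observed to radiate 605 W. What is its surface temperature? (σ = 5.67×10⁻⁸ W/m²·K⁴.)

T ≈ 1760 K

A = 0.0977 × 0.181 = 0.0177 m².
From P = εσAT⁴, T = (P / εσA)^(1/4) = (605 / (0.0623 × 5.67×10⁻⁸ × 0.0177))^(1/4).
T = (9.69×10^12)^(1/4) = 1760 K.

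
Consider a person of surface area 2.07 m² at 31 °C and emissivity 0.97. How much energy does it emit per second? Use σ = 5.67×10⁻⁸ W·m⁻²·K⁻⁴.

31 °C = 304 K.
Stefan–Boltzmann: P = εσAT⁴ = 0.97 × 5.67×10⁻⁸ × 2.07 × (304)⁴ = 0.97 × 5.67×10⁻⁸ × 2.07 × 8.54×10^9.
P = 972 W.

P ≈ 972 W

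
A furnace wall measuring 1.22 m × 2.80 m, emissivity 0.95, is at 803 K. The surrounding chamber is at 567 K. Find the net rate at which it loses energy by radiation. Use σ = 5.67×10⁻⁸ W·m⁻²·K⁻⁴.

Q ≈ 57500 W

A = 1.22 × 2.80 = 3.42 m².
Q = εσA(T⁴ − T_s⁴). T⁴ − T_s⁴ = (803)⁴ − (567)⁴ = 4.16×10^11 − 1.03×10^11 = 3.12×10^11 K⁴.
Q = 0.95 × 5.67×10⁻⁸ × 3.42 × 3.12×10^11 = 57500 W.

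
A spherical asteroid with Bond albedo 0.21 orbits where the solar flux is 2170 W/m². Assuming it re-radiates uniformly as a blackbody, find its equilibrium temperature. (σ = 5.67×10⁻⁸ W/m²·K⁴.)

T ≈ 295 K

Power absorbed = (1−a)S·πR²; power emitted = 4πR²σT⁴. Equating and cancelling πR²:
T = ((1−a)S / 4σ)^(1/4) = (1710 / (4 × 5.67×10⁻⁸))^(1/4) = (7.56×10^9)^(1/4).
T = 295 K.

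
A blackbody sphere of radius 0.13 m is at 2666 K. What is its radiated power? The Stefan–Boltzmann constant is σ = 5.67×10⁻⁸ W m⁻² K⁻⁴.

P ≈ 6.08×10^5 W

A = 4πr² = 4π × (0.13)² = 0.212 m².
P = σAT⁴ = 5.67×10⁻⁸ × 0.212 × (2666)⁴ = 5.67×10⁻⁸ × 0.212 × 5.05×10^13.
P = 6.08×10^5 W.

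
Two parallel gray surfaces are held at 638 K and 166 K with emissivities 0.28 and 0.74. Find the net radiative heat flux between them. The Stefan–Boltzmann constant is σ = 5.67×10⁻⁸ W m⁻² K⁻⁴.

q ≈ 2380 W/m²

For two large parallel gray plates, q = σ(T₁⁴ − T₂⁴) / (1/ε₁ + 1/ε₂ − 1).
1/ε₁ + 1/ε₂ − 1 = 1/0.28 + 1/0.74 − 1 = 3.923.
T₁⁴ − T₂⁴ = 1.66×10^11 − 7.59×10^8 = 1.65×10^11 K⁴.
q = 5.67×10⁻⁸ × 1.65×10^11 / 3.923 = 2380 W/m².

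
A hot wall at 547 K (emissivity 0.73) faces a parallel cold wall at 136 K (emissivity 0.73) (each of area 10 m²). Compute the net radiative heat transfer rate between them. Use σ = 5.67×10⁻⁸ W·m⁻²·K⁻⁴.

For two large parallel gray plates, q = σ(T₁⁴ − T₂⁴) / (1/ε₁ + 1/ε₂ − 1).
1/ε₁ + 1/ε₂ − 1 = 1/0.73 + 1/0.73 − 1 = 1.740.
T₁⁴ − T₂⁴ = 8.95×10^10 − 3.42×10^8 = 8.92×10^10 K⁴.
q = 5.67×10⁻⁸ × 8.92×10^10 / 1.740 = 2910 W/m².
Q = q·A = 2910 × 10 = 29100 W.

Q ≈ 29100 W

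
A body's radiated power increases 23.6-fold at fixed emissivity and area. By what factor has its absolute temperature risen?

P ∝ T⁴ ⇒ T ∝ P^(1/4), so T scales by (23.6)^(1/4) = 2.20.

factor ≈ 2.20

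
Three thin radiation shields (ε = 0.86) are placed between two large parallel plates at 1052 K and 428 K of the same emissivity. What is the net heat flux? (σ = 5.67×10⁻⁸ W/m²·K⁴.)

q ≈ 12700 W/m²

Each of the 4 gaps contributes resistance (2/ε − 1) = 2/0.86 − 1 = 1.326; total = 5.302.
q = σ(T₁⁴ − T₂⁴) / 5.302 = 5.67×10⁻⁸ × 1.19×10^12 / 5.302 = 12700 W/m².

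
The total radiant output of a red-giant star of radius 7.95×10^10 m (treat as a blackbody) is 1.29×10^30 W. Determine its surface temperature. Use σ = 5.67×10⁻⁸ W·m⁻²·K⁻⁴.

T ≈ 4110 K

A = 4πr² = 4π × (7.95×10^10)² = 7.94×10^22 m².
From P = σAT⁴, T = (P / σA)^(1/4) = (1.29×10^30 / (5.67×10⁻⁸ × 7.94×10^22))^(1/4).
T = (2.86×10^14)^(1/4) = 4110 K.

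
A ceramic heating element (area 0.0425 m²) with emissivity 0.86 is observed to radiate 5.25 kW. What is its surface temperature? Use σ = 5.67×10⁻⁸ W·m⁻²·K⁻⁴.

From P = εσAT⁴, T = (P / εσA)^(1/4) = (5250 / (0.86 × 5.67×10⁻⁸ × 0.0425))^(1/4).
T = (2.53×10^12)^(1/4) = 1260 K.

T ≈ 1260 K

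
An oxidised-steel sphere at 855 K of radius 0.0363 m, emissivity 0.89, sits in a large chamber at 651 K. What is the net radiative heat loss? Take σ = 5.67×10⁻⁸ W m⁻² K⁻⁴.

A = 4πr² = 4π × (0.0363)² = 0.0166 m².
Q = εσA(T⁴ − T_s⁴). T⁴ − T_s⁴ = (855)⁴ − (651)⁴ = 5.34×10^11 − 1.80×10^11 = 3.55×10^11 K⁴.
Q = 0.89 × 5.67×10⁻⁸ × 0.0166 × 3.55×10^11 = 296 W.

Q ≈ 296 W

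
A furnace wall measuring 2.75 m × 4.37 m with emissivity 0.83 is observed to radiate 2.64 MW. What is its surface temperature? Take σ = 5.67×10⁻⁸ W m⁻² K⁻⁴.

T ≈ 1470 K

A = 2.75 × 4.37 = 12.0 m².
From P = εσAT⁴, T = (P / εσA)^(1/4) = (2.64×10^6 / (0.83 × 5.67×10⁻⁸ × 12.0))^(1/4).
T = (4.67×10^12)^(1/4) = 1470 K.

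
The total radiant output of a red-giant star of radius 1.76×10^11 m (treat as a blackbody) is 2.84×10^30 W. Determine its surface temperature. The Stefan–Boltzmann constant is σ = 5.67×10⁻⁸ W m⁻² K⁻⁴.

A = 4πr² = 4π × (1.76×10^11)² = 3.89×10^23 m².
From P = σAT⁴, T = (P / σA)^(1/4) = (2.84×10^30 / (5.67×10⁻⁸ × 3.89×10^23))^(1/4).
T = (1.29×10^14)^(1/4) = 3370 K.

T ≈ 3370 K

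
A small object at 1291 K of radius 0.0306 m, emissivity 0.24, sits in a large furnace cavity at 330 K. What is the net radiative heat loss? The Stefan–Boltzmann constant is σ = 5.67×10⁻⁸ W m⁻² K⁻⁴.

Q ≈ 443 W

A = 4πr² = 4π × (0.0306)² = 0.0118 m².
Q = εσA(T⁴ − T_s⁴). T⁴ − T_s⁴ = (1291)⁴ − (330)⁴ = 2.78×10^12 − 1.19×10^10 = 2.77×10^12 K⁴.
Q = 0.24 × 5.67×10⁻⁸ × 0.0118 × 2.77×10^12 = 443 W.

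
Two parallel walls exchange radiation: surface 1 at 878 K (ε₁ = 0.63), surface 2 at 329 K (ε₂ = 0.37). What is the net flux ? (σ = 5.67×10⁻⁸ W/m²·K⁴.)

For two large parallel gray plates, q = σ(T₁⁴ − T₂⁴) / (1/ε₁ + 1/ε₂ − 1).
1/ε₁ + 1/ε₂ − 1 = 1/0.63 + 1/0.37 − 1 = 3.290.
T₁⁴ − T₂⁴ = 5.94×10^11 − 1.17×10^10 = 5.83×10^11 K⁴.
q = 5.67×10⁻⁸ × 5.83×10^11 / 3.290 = 10000 W/m².

q ≈ 10000 W/m²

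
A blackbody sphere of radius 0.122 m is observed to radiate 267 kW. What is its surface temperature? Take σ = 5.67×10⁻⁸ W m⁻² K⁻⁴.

T ≈ 2240 K

A = 4πr² = 4π × (0.122)² = 0.187 m².
From P = σAT⁴, T = (P / σA)^(1/4) = (2.67×10^5 / (5.67×10⁻⁸ × 0.187))^(1/4).
T = (2.52×10^13)^(1/4) = 2240 K.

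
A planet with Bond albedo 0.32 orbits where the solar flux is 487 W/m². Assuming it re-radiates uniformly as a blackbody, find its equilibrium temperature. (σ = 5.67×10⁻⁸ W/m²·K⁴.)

Power absorbed = (1−a)S·πR²; power emitted = 4πR²σT⁴. Equating and cancelling πR²:
T = ((1−a)S / 4σ)^(1/4) = (331 / (4 × 5.67×10⁻⁸))^(1/4) = (1.46×10^9)^(1/4).
T = 195 K.

T ≈ 195 K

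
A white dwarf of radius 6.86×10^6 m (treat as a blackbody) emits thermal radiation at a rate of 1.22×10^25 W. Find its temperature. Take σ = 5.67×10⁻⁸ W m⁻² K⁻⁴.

T ≈ 24600 K

A = 4πr² = 4π × (6.86×10^6)² = 5.91×10^14 m².
From P = σAT⁴, T = (P / σA)^(1/4) = (1.22×10^25 / (5.67×10⁻⁸ × 5.91×10^14))^(1/4).
T = (3.64×10^17)^(1/4) = 24600 K.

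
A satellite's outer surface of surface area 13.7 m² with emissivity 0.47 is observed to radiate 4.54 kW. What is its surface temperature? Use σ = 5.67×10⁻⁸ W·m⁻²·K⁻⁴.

T ≈ 334 K

From P = εσAT⁴, T = (P / εσA)^(1/4) = (4540 / (0.47 × 5.67×10⁻⁸ × 13.7))^(1/4).
T = (1.24×10^10)^(1/4) = 334 K.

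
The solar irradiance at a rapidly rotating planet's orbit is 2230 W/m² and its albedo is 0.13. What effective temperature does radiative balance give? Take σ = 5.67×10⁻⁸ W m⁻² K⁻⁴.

Power absorbed = (1−a)S·πR²; power emitted = 4πR²σT⁴. Equating and cancelling πR²:
T = ((1−a)S / 4σ)^(1/4) = (1940 / (4 × 5.67×10⁻⁸))^(1/4) = (8.55×10^9)^(1/4).
T = 304 K.

T ≈ 304 K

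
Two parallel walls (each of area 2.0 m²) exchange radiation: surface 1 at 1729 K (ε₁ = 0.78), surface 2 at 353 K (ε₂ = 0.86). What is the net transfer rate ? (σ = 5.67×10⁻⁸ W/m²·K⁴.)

Q ≈ 7.00×10^5 W

For two large parallel gray plates, q = σ(T₁⁴ − T₂⁴) / (1/ε₁ + 1/ε₂ − 1).
1/ε₁ + 1/ε₂ − 1 = 1/0.78 + 1/0.86 − 1 = 1.445.
T₁⁴ − T₂⁴ = 8.94×10^12 − 1.55×10^10 = 8.92×10^12 K⁴.
q = 5.67×10⁻⁸ × 8.92×10^12 / 1.445 = 3.50×10^5 W/m².
Q = q·A = 3.50×10^5 × 2.0 = 7.00×10^5 W.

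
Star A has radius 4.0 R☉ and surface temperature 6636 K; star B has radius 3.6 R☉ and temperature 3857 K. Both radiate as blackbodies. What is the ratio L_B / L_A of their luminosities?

L_B/L_A ≈ 0.0924

L = 4πR²σT⁴ ∝ R²T⁴, so L_B/L_A = (3.6/4.0)² × (3857/6636)⁴ = 0.810 × 0.114 = 0.0924.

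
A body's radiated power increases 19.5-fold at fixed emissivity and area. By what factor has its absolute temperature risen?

P ∝ T⁴ ⇒ T ∝ P^(1/4), so T scales by (19.5)^(1/4) = 2.10.

factor ≈ 2.10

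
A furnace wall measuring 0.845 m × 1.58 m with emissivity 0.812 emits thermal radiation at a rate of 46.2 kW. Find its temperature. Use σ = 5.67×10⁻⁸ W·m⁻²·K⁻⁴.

A = 0.845 × 1.58 = 1.34 m².
From P = εσAT⁴, T = (P / εσA)^(1/4) = (46200 / (0.812 × 5.67×10⁻⁸ × 1.34))^(1/4).
T = (7.52×10^11)^(1/4) = 931 K.

T ≈ 931 K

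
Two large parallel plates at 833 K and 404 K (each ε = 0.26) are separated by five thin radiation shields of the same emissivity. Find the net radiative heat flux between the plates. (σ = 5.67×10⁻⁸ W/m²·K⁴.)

q ≈ 642 W/m²

Each of the 6 gaps contributes resistance (2/ε − 1) = 2/0.26 − 1 = 6.692; total = 40.15.
q = σ(T₁⁴ − T₂⁴) / 40.15 = 5.67×10⁻⁸ × 4.55×10^11 / 40.15 = 642 W/m².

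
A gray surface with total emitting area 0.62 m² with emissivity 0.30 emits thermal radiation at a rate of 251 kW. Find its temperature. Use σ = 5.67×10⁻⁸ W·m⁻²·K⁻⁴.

From P = εσAT⁴, T = (P / εσA)^(1/4) = (2.51×10^5 / (0.30 × 5.67×10⁻⁸ × 0.620))^(1/4).
T = (2.38×10^13)^(1/4) = 2210 K.

T ≈ 2210 K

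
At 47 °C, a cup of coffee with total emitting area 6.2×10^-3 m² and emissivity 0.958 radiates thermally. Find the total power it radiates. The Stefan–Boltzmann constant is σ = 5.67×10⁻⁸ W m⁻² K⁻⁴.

47 °C = 320 K.
Stefan–Boltzmann: P = εσAT⁴ = 0.958 × 5.67×10⁻⁸ × 6.20×10^-3 × (320)⁴ = 0.958 × 5.67×10⁻⁸ × 6.20×10^-3 × 1.05×10^10.
P = 3.53 W.

P ≈ 3.53 W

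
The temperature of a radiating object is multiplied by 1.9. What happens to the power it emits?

P ∝ T⁴, so the power scales as (1.9)⁴ = 13.0.

factor ≈ 13.0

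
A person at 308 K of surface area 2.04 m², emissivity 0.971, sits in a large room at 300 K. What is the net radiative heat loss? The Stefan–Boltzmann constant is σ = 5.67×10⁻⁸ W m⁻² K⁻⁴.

Q ≈ 101 W

Q = εσA(T⁴ − T_s⁴). T⁴ − T_s⁴ = (308)⁴ − (300)⁴ = 9.00×10^9 − 8.10×10^9 = 8.99×10^8 K⁴.
Q = 0.971 × 5.67×10⁻⁸ × 2.04 × 8.99×10^8 = 101 W.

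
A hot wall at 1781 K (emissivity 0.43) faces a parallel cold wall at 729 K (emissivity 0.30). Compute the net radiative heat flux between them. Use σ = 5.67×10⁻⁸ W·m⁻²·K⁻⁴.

q ≈ 1.19×10^5 W/m²

For two large parallel gray plates, q = σ(T₁⁴ − T₂⁴) / (1/ε₁ + 1/ε₂ − 1).
1/ε₁ + 1/ε₂ − 1 = 1/0.43 + 1/0.30 − 1 = 4.659.
T₁⁴ − T₂⁴ = 1.01×10^13 − 2.82×10^11 = 9.78×10^12 K⁴.
q = 5.67×10⁻⁸ × 9.78×10^12 / 4.659 = 1.19×10^5 W/m².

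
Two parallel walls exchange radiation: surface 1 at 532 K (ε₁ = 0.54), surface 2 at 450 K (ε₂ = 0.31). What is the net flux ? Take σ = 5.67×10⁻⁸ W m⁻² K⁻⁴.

For two large parallel gray plates, q = σ(T₁⁴ − T₂⁴) / (1/ε₁ + 1/ε₂ − 1).
1/ε₁ + 1/ε₂ − 1 = 1/0.54 + 1/0.31 − 1 = 4.078.
T₁⁴ − T₂⁴ = 8.01×10^10 − 4.10×10^10 = 3.91×10^10 K⁴.
q = 5.67×10⁻⁸ × 3.91×10^10 / 4.078 = 544 W/m².

q ≈ 544 W/m²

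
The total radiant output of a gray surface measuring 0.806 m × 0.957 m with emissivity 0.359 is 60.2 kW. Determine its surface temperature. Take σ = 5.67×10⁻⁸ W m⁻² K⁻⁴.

T ≈ 1400 K

A = 0.806 × 0.957 = 0.771 m².
From P = εσAT⁴, T = (P / εσA)^(1/4) = (60200 / (0.359 × 5.67×10⁻⁸ × 0.771))^(1/4).
T = (3.83×10^12)^(1/4) = 1400 K.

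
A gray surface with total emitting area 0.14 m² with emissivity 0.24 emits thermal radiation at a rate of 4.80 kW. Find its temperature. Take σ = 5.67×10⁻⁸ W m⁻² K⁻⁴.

From P = εσAT⁴, T = (P / εσA)^(1/4) = (4800 / (0.24 × 5.67×10⁻⁸ × 0.140))^(1/4).
T = (2.52×10^12)^(1/4) = 1260 K.

T ≈ 1260 K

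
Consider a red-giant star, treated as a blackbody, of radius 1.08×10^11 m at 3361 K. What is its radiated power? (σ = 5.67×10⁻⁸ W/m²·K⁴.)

A = 4πr² = 4π × (1.08×10^11)² = 1.47×10^23 m².
P = σAT⁴ = 5.67×10⁻⁸ × 1.47×10^23 × (3361)⁴ = 5.67×10⁻⁸ × 1.47×10^23 × 1.28×10^14.
P = 1.06×10^30 W.

P ≈ 1.06×10^30 W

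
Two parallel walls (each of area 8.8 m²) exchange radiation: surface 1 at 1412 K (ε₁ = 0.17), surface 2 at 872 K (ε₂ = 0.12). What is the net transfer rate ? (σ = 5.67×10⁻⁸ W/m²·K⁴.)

For two large parallel gray plates, q = σ(T₁⁴ − T₂⁴) / (1/ε₁ + 1/ε₂ − 1).
1/ε₁ + 1/ε₂ − 1 = 1/0.17 + 1/0.12 − 1 = 13.22.
T₁⁴ − T₂⁴ = 3.98×10^12 − 5.78×10^11 = 3.40×10^12 K⁴.
q = 5.67×10⁻⁸ × 3.40×10^12 / 13.22 = 14600 W/m².
Q = q·A = 14600 × 8.8 = 1.28×10^5 W.

Q ≈ 1.28×10^5 W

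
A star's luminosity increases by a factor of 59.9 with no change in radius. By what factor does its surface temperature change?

P ∝ T⁴ ⇒ T ∝ P^(1/4), so T scales by (59.9)^(1/4) = 2.78.

factor ≈ 2.78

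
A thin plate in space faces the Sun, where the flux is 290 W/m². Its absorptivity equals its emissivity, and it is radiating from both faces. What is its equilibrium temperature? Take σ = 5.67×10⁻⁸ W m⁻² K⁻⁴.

T ≈ 225 K

Absorbed flux αS = emitted flux 2εσT⁴ per unit area; with α = ε this gives T = (S/2σ)^(1/4).
T = (290 / (2 × 5.67×10⁻⁸))^(1/4) = (2.56×10^9)^(1/4).
T = 225 K.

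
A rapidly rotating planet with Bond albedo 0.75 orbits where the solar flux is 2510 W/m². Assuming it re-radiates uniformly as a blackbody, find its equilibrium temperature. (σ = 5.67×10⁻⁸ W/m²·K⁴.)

Power absorbed = (1−a)S·πR²; power emitted = 4πR²σT⁴. Equating and cancelling πR²:
T = ((1−a)S / 4σ)^(1/4) = (628 / (4 × 5.67×10⁻⁸))^(1/4) = (2.77×10^9)^(1/4).
T = 229 K.

T ≈ 229 K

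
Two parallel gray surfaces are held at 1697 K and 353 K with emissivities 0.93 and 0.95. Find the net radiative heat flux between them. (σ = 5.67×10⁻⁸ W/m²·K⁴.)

For two large parallel gray plates, q = σ(T₁⁴ − T₂⁴) / (1/ε₁ + 1/ε₂ − 1).
1/ε₁ + 1/ε₂ − 1 = 1/0.93 + 1/0.95 − 1 = 1.128.
T₁⁴ − T₂⁴ = 8.29×10^12 − 1.55×10^10 = 8.28×10^12 K⁴.
q = 5.67×10⁻⁸ × 8.28×10^12 / 1.128 = 4.16×10^5 W/m².

q ≈ 4.16×10^5 W/m²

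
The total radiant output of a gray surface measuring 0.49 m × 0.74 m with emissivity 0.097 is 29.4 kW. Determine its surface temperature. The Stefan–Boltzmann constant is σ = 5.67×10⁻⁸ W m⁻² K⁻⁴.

A = 0.49 × 0.74 = 0.363 m².
From P = εσAT⁴, T = (P / εσA)^(1/4) = (29400 / (0.097 × 5.67×10⁻⁸ × 0.363))^(1/4).
T = (1.47×10^13)^(1/4) = 1960 K.

T ≈ 1960 K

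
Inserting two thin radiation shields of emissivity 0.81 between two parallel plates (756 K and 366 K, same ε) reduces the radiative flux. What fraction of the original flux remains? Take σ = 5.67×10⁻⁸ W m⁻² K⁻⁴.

With N identical shields there are N+1 = 3 gaps in series, each with the same radiative resistance, so the flux falls to 1/(N+1) of its unshielded value.

ratio ≈ 0.333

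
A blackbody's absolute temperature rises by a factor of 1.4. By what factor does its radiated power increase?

factor ≈ 3.84

P ∝ T⁴, so the power scales as (1.4)⁴ = 3.84.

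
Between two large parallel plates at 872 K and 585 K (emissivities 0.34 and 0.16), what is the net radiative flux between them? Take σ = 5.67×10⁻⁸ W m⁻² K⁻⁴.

For two large parallel gray plates, q = σ(T₁⁴ − T₂⁴) / (1/ε₁ + 1/ε₂ − 1).
1/ε₁ + 1/ε₂ − 1 = 1/0.34 + 1/0.16 − 1 = 8.191.
T₁⁴ − T₂⁴ = 5.78×10^11 − 1.17×10^11 = 4.61×10^11 K⁴.
q = 5.67×10⁻⁸ × 4.61×10^11 / 8.191 = 3190 W/m².

q ≈ 3190 W/m²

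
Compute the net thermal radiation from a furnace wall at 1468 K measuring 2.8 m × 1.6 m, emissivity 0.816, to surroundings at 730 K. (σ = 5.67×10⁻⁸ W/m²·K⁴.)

Q ≈ 9.04×10^5 W

A = 2.8 × 1.6 = 4.48 m².
Q = εσA(T⁴ − T_s⁴). T⁴ − T_s⁴ = (1468)⁴ − (730)⁴ = 4.64×10^12 − 2.84×10^11 = 4.36×10^12 K⁴.
Q = 0.816 × 5.67×10⁻⁸ × 4.48 × 4.36×10^12 = 9.04×10^5 W.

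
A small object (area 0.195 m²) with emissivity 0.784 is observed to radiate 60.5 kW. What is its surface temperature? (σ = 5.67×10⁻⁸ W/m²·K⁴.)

From P = εσAT⁴, T = (P / εσA)^(1/4) = (60500 / (0.784 × 5.67×10⁻⁸ × 0.195))^(1/4).
T = (6.98×10^12)^(1/4) = 1630 K.

T ≈ 1630 K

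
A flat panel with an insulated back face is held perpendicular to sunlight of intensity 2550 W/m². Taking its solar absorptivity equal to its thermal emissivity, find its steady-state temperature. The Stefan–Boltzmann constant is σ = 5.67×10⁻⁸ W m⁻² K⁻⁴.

T ≈ 461 K

Absorbed flux αS = emitted flux εσT⁴ (one radiating face); with α = ε, T = (S/σ)^(1/4).
T = (2550 / 5.67×10⁻⁸)^(1/4) = (4.50×10^10)^(1/4).
T = 461 K.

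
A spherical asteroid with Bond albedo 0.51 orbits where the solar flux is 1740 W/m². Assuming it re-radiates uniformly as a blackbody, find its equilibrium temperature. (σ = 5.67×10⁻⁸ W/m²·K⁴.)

Power absorbed = (1−a)S·πR²; power emitted = 4πR²σT⁴. Equating and cancelling πR²:
T = ((1−a)S / 4σ)^(1/4) = (853 / (4 × 5.67×10⁻⁸))^(1/4) = (3.76×10^9)^(1/4).
T = 248 K.

T ≈ 248 K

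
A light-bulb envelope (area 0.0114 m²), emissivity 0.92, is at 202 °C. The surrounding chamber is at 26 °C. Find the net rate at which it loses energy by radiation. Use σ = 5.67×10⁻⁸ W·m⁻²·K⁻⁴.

Convert: 202 °C = 475 K; 26 °C = 299 K.
Q = εσA(T⁴ − T_s⁴). T⁴ − T_s⁴ = (475)⁴ − (299)⁴ = 5.09×10^10 − 7.99×10^9 = 4.29×10^10 K⁴.
Q = 0.92 × 5.67×10⁻⁸ × 0.0114 × 4.29×10^10 = 25.5 W.

Q ≈ 25.5 W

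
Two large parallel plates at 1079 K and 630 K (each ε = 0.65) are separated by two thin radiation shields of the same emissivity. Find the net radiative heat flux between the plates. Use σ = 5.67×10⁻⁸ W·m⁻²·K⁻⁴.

q ≈ 10900 W/m²

Each of the 3 gaps contributes resistance (2/ε − 1) = 2/0.65 − 1 = 2.077; total = 6.231.
q = σ(T₁⁴ − T₂⁴) / 6.231 = 5.67×10⁻⁸ × 1.20×10^12 / 6.231 = 10900 W/m².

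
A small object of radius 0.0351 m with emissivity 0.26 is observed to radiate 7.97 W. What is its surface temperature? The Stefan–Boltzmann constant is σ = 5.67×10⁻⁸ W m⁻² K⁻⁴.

T ≈ 432 K

A = 4πr² = 4π × (0.0351)² = 0.0155 m².
From P = εσAT⁴, T = (P / εσA)^(1/4) = (7.97 / (0.26 × 5.67×10⁻⁸ × 0.0155))^(1/4).
T = (3.49×10^10)^(1/4) = 432 K.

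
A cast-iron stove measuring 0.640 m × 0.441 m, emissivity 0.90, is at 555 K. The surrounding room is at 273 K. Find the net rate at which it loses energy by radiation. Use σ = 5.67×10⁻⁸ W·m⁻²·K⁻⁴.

A = 0.640 × 0.441 = 0.282 m².
Q = εσA(T⁴ − T_s⁴). T⁴ − T_s⁴ = (555)⁴ − (273)⁴ = 9.49×10^10 − 5.55×10^9 = 8.93×10^10 K⁴.
Q = 0.90 × 5.67×10⁻⁸ × 0.282 × 8.93×10^10 = 1290 W.

Q ≈ 1290 W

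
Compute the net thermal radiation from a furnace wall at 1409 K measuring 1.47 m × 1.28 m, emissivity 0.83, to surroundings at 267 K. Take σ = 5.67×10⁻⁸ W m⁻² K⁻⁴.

A = 1.47 × 1.28 = 1.88 m².
Q = εσA(T⁴ − T_s⁴). T⁴ − T_s⁴ = (1409)⁴ − (267)⁴ = 3.94×10^12 − 5.08×10^9 = 3.94×10^12 K⁴.
Q = 0.83 × 5.67×10⁻⁸ × 1.88 × 3.94×10^12 = 3.49×10^5 W.

Q ≈ 3.49×10^5 W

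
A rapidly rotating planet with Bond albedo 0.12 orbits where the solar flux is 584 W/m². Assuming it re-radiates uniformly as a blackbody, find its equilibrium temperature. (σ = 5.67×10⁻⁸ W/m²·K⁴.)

T ≈ 218 K

Power absorbed = (1−a)S·πR²; power emitted = 4πR²σT⁴. Equating and cancelling πR²:
T = ((1−a)S / 4σ)^(1/4) = (514 / (4 × 5.67×10⁻⁸))^(1/4) = (2.27×10^9)^(1/4).
T = 218 K.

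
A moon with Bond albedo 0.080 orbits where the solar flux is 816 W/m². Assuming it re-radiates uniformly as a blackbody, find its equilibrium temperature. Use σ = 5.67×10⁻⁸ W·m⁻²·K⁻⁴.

Power absorbed = (1−a)S·πR²; power emitted = 4πR²σT⁴. Equating and cancelling πR²:
T = ((1−a)S / 4σ)^(1/4) = (751 / (4 × 5.67×10⁻⁸))^(1/4) = (3.31×10^9)^(1/4).
T = 240 K.

T ≈ 240 K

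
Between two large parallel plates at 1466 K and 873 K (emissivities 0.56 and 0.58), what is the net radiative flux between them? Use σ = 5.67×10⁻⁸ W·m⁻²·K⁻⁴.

q ≈ 91200 W/m²

For two large parallel gray plates, q = σ(T₁⁴ − T₂⁴) / (1/ε₁ + 1/ε₂ − 1).
1/ε₁ + 1/ε₂ − 1 = 1/0.56 + 1/0.58 − 1 = 2.510.
T₁⁴ − T₂⁴ = 4.62×10^12 − 5.81×10^11 = 4.04×10^12 K⁴.
q = 5.67×10⁻⁸ × 4.04×10^12 / 2.510 = 91200 W/m².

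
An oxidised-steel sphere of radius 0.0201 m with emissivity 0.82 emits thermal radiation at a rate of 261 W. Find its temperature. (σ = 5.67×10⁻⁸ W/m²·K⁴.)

T ≈ 1030 K

A = 4πr² = 4π × (0.0201)² = 5.08×10^-3 m².
From P = εσAT⁴, T = (P / εσA)^(1/4) = (261 / (0.82 × 5.67×10⁻⁸ × 5.08×10^-3))^(1/4).
T = (1.11×10^12)^(1/4) = 1030 K.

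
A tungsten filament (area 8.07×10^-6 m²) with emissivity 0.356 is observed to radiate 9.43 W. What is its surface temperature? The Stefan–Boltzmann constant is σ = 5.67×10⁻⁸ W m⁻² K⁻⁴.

T ≈ 2760 K

From P = εσAT⁴, T = (P / εσA)^(1/4) = (9.43 / (0.356 × 5.67×10⁻⁸ × 8.07×10^-6))^(1/4).
T = (5.79×10^13)^(1/4) = 2760 K.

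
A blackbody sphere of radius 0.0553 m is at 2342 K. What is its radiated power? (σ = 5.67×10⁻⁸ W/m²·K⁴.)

P ≈ 65600 W

A = 4πr² = 4π × (0.0553)² = 0.0384 m².
P = σAT⁴ = 5.67×10⁻⁸ × 0.0384 × (2342)⁴ = 5.67×10⁻⁸ × 0.0384 × 3.01×10^13.
P = 65600 W.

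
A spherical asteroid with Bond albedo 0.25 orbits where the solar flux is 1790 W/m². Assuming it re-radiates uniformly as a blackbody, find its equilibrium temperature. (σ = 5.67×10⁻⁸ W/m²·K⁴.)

T ≈ 277 K

Power absorbed = (1−a)S·πR²; power emitted = 4πR²σT⁴. Equating and cancelling πR²:
T = ((1−a)S / 4σ)^(1/4) = (1340 / (4 × 5.67×10⁻⁸))^(1/4) = (5.92×10^9)^(1/4).
T = 277 K.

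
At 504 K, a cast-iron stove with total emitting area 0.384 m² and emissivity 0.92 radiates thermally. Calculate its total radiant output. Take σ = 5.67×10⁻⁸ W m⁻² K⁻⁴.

P ≈ 1290 W

P = εσAT⁴ = 0.92 × 5.67×10⁻⁸ × 0.384 × (504)⁴ = 0.92 × 5.67×10⁻⁸ × 0.384 × 6.45×10^10.
P = 1290 W.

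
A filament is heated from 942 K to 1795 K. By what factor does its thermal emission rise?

ratio ≈ 13.2

P ∝ T⁴, so the ratio is (1795/942)⁴ = (1.906)⁴ = 13.2.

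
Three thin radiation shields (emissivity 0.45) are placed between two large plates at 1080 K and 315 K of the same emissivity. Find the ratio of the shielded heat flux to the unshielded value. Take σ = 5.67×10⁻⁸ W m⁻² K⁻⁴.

ratio ≈ 0.250

With N identical shields there are N+1 = 4 gaps in series, each with the same radiative resistance, so the flux falls to 1/(N+1) of its unshielded value.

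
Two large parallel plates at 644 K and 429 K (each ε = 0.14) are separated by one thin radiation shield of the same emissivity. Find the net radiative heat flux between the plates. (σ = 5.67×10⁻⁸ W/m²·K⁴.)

Each of the 2 gaps contributes resistance (2/ε − 1) = 2/0.14 − 1 = 13.29; total = 26.57.
q = σ(T₁⁴ − T₂⁴) / 26.57 = 5.67×10⁻⁸ × 1.38×10^11 / 26.57 = 295 W/m².

q ≈ 295 W/m²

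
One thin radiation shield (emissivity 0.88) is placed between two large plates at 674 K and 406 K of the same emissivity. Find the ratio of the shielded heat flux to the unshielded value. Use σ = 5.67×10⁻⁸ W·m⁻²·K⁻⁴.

With N identical shields there are N+1 = 2 gaps in series, each with the same radiative resistance, so the flux falls to 1/(N+1) of its unshielded value.

ratio ≈ 0.500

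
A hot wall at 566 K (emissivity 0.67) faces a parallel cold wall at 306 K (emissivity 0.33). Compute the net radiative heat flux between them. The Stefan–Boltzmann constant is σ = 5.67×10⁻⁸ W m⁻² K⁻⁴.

For two large parallel gray plates, q = σ(T₁⁴ − T₂⁴) / (1/ε₁ + 1/ε₂ − 1).
1/ε₁ + 1/ε₂ − 1 = 1/0.67 + 1/0.33 − 1 = 3.523.
T₁⁴ − T₂⁴ = 1.03×10^11 − 8.77×10^9 = 9.39×10^10 K⁴.
q = 5.67×10⁻⁸ × 9.39×10^10 / 3.523 = 1510 W/m².

q ≈ 1510 W/m²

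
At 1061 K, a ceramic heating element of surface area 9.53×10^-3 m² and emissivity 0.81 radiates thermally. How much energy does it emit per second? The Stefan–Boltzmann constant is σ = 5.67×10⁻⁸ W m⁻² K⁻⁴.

P = εσAT⁴ = 0.81 × 5.67×10⁻⁸ × 9.53×10^-3 × (1061)⁴ = 0.81 × 5.67×10⁻⁸ × 9.53×10^-3 × 1.27×10^12.
P = 555 W.

P ≈ 555 W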